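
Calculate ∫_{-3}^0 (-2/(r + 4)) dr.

-log(16)

An antiderivative is F(r) = -2*log(r + 4).
Then F(0) - F(-3) = (-log(16)) - (0) = -log(16).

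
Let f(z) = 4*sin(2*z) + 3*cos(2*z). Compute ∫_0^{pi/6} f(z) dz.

1 + 3*sqrt(3)/4

An antiderivative is F(z) = 3*sin(2*z)/2 - 2*cos(2*z).
Then F(pi/6) - F(0) = (-1 + 3*sqrt(3)/4) - (-2) = 1 + 3*sqrt(3)/4.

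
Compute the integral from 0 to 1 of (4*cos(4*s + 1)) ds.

Let u = 4*s + 1, so du = 4 ds. When s = 0, u = 1; when s = 1, u = 5.
The integral becomes ∫ cos(u) du from 1 to 5, with antiderivative sin(u).
Back in s: F(s) = sin(4*s + 1).
Then F(1) - F(0) = (sin(5)) - (sin(1)) = sin(5) - sin(1).

sin(5) - sin(1)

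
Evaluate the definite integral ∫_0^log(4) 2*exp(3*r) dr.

Let u = exp(r), so du = exp(r) dr. When r = 0, u = 1; when r = log(4), u = 4.
The integral becomes 2·∫ u**2 du from 1 to 4, with antiderivative 2*u**3/3.
Back in r: F(r) = 2*exp(3*r)/3.
Then F(log(4)) - F(0) = (128/3) - (2/3) = 42.

42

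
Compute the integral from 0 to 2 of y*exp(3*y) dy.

1/9 + 5*exp(6)/9

Integrate by parts once (u = y, dv = exp(3*y) dy).
An antiderivative is F(y) = (3*y - 1)*exp(3*y)/9.
Then F(2) - F(0) = (5*exp(6)/9) - (-1/9) = 1/9 + 5*exp(6)/9.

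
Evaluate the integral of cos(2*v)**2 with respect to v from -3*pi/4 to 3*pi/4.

Use the identity cos^2(2*v) = (1 + cos(4*v))/2.
An antiderivative is F(v) = v/2 + sin(4*v)/8.
Then F(3*pi/4) - F(-3*pi/4) = (3*pi/8) - (-3*pi/8) = 3*pi/4.

3*pi/4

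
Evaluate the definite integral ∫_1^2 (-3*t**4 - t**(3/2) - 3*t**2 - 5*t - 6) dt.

-387/10 - 8*sqrt(2)/5

By the power rule, an antiderivative is F(t) = -2*t**(5/2)/5 - 3*t**5/5 - t**3 - 5*t**2/2 - 6*t.
Then F(2) - F(1) = (-246/5 - 8*sqrt(2)/5) - (-21/2) = -387/10 - 8*sqrt(2)/5.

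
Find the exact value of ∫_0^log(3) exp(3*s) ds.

26/3

Let u = exp(s), so du = exp(s) ds. When s = 0, u = 1; when s = log(3), u = 3.
The integral becomes ∫ u**2 du from 1 to 3, with antiderivative u**3/3.
Back in s: F(s) = exp(3*s)/3.
Then F(log(3)) - F(0) = (9) - (1/3) = 26/3.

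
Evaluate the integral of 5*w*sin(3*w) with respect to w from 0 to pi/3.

Integrate by parts once (u = w, dv = 5*sin(3*w) dw).
An antiderivative is F(w) = -5*w*cos(3*w)/3 + 5*sin(3*w)/9.
Then F(pi/3) - F(0) = (5*pi/9) - (0) = 5*pi/9.

5*pi/9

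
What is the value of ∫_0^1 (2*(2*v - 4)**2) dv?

Let u = 2*v - 4, so du = 2 dv. When v = 0, u = -4; when v = 1, u = -2.
The integral becomes ∫ u**2 du from -4 to -2, with antiderivative u**3/3.
Back in v: F(v) = (2*v - 4)**3/3.
Then F(1) - F(0) = (-8/3) - (-64/3) = 56/3.

56/3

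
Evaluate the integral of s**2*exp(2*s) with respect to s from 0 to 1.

Integrate by parts twice (u = s^2, dv = exp(2*s) ds).
An antiderivative is F(s) = (2*s**2 - 2*s + 1)*exp(2*s)/4.
Then F(1) - F(0) = (exp(2)/4) - (1/4) = -1/4 + exp(2)/4.

-1/4 + exp(2)/4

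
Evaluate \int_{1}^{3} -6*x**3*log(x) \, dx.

Integrate by parts once (u = ln x, dv = -6*x**3 dx).
An antiderivative is F(x) = -3*x**4*(4*log(x) - 1)/8.
Then F(3) - F(1) = (243/8 - 243*log(3)/2) - (3/8) = 30 - 243*log(3)/2.

30 - 243*log(3)/2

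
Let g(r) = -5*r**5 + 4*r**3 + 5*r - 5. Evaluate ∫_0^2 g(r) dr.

-112/3

By the power rule, an antiderivative is F(r) = -5*r**6/6 + r**4 + 5*r**2/2 - 5*r.
Then F(2) - F(0) = (-112/3) - (0) = -112/3.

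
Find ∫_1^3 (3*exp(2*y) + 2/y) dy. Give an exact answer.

An antiderivative is F(y) = 3*exp(2*y)/2 + 2*log(y).
Then F(3) - F(1) = (log(9) + 3*exp(6)/2) - (3*exp(2)/2) = -3*exp(2)/2 + log(9) + 3*exp(6)/2.

-3*exp(2)/2 + log(9) + 3*exp(6)/2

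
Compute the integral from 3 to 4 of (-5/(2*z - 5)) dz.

An antiderivative is F(z) = -5*log(2*z - 5)/2.
Then F(4) - F(3) = (-5*log(3)/2) - (0) = -5*log(3)/2.

-5*log(3)/2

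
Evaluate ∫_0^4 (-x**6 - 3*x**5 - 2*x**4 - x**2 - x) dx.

By the power rule, an antiderivative is F(x) = -x**7/7 - x**6/2 - 2*x**5/5 - x**3/3 - x**2/2.
Then F(4) - F(0) = (-506888/105) - (0) = -506888/105.

-506888/105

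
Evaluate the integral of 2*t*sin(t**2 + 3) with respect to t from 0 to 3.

Let u = t**2 + 3, so du = 2*t dt. When t = 0, u = 3; when t = 3, u = 12.
The integral becomes ∫ sin(u) du from 3 to 12, with antiderivative -cos(u).
Back in t: F(t) = -cos(t**2 + 3).
Then F(3) - F(0) = (-cos(12)) - (-cos(3)) = cos(3) - cos(12).

cos(3) - cos(12)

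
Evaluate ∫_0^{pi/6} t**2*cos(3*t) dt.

-2/27 + pi**2/108

Integrate by parts twice (u = t^2, dv = cos(3*t) dt).
An antiderivative is F(t) = t**2*sin(3*t)/3 + 2*t*cos(3*t)/9 - 2*sin(3*t)/27.
Then F(pi/6) - F(0) = (-2/27 + pi**2/108) - (0) = -2/27 + pi**2/108.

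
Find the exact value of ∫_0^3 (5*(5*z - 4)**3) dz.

Let u = 5*z - 4, so du = 5 dz. When z = 0, u = -4; when z = 3, u = 11.
The integral becomes ∫ u**3 du from -4 to 11, with antiderivative u**4/4.
Back in z: F(z) = (5*z - 4)**4/4.
Then F(3) - F(0) = (14641/4) - (64) = 14385/4.

14385/4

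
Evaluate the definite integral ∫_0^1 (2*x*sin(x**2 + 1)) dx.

-cos(2) + cos(1)

Let u = x**2 + 1, so du = 2*x dx. When x = 0, u = 1; when x = 1, u = 2.
The integral becomes ∫ sin(u) du from 1 to 2, with antiderivative -cos(u).
Back in x: F(x) = -cos(x**2 + 1).
Then F(1) - F(0) = (-cos(2)) - (-cos(1)) = -cos(2) + cos(1).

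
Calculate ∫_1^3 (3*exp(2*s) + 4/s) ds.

-3*exp(2)/2 + log(81) + 3*exp(6)/2

An antiderivative is F(s) = 3*exp(2*s)/2 + 4*log(s).
Then F(3) - F(1) = (log(81) + 3*exp(6)/2) - (3*exp(2)/2) = -3*exp(2)/2 + log(81) + 3*exp(6)/2.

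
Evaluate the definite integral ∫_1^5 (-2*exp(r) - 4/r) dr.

-2*exp(5) - 4*log(5) + 2*exp(1)

An antiderivative is F(r) = -2*exp(r) - 4*log(r).
Then F(5) - F(1) = (-2*exp(5) - 4*log(5)) - (-2*exp(1)) = -2*exp(5) - 4*log(5) + 2*exp(1).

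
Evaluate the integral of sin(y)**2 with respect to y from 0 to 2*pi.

pi

Use the identity sin^2(y) = (1 - cos(2*y))/2.
An antiderivative is F(y) = y/2 - sin(2*y)/4.
Then F(2*pi) - F(0) = (pi) - (0) = pi.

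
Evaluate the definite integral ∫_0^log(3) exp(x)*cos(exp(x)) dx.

Let u = exp(x), so du = exp(x) dx. When x = 0, u = 1; when x = log(3), u = 3.
The integral becomes ∫ cos(u) du from 1 to 3, with antiderivative sin(u).
Back in x: F(x) = sin(exp(x)).
Then F(log(3)) - F(0) = (sin(3)) - (sin(1)) = -sin(1) + sin(3).

-sin(1) + sin(3)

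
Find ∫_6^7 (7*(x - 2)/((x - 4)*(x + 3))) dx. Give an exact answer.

Factor the denominator: x**2 - x - 12 = (x + 3)(x - 4).
Partial fractions: 7*(x - 2)/((x - 4)*(x + 3)) = 5/(x + 3) + 2/(x - 4).
An antiderivative is F(x) = 2*log(x - 4) + 5*log(x + 3).
Then F(7) - F(6) = (2*log(3) + 5*log(2) + 5*log(5)) - (2*log(2) + 10*log(3)) = -8*log(3) + 3*log(2) + 5*log(5).

-8*log(3) + 3*log(2) + 5*log(5)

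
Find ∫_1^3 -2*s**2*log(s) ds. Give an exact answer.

52/9 - 18*log(3)

Integrate by parts once (u = ln s, dv = -2*s**2 ds).
An antiderivative is F(s) = -2*s**3*(3*log(s) - 1)/9.
Then F(3) - F(1) = (6 - 18*log(3)) - (2/9) = 52/9 - 18*log(3).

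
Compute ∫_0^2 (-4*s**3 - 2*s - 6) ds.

-32

By the power rule, an antiderivative is F(s) = -s**4 - s**2 - 6*s.
Then F(2) - F(0) = (-32) - (0) = -32.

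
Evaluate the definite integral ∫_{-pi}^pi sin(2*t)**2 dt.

pi

Use the identity sin^2(2*t) = (1 - cos(4*t))/2.
An antiderivative is F(t) = t/2 - sin(4*t)/8.
Then F(pi) - F(-pi) = (pi/2) - (-pi/2) = pi.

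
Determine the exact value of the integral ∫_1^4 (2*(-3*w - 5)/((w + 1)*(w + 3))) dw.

-4*log(7) - 2*log(5) + 10*log(2)

Factor the denominator: w**2 + 4*w + 3 = (w + 3)(w + 1).
Partial fractions: 2*(-3*w - 5)/((w + 1)*(w + 3)) = -4/(w + 3) - 2/(w + 1).
An antiderivative is F(w) = -2*log(w + 1) - 4*log(w + 3).
Then F(4) - F(1) = (-4*log(7) - 2*log(5)) - (-10*log(2)) = -4*log(7) - 2*log(5) + 10*log(2).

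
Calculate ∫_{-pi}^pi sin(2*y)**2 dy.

pi

Use the identity sin^2(2*y) = (1 - cos(4*y))/2.
An antiderivative is F(y) = y/2 - sin(4*y)/8.
Then F(pi) - F(-pi) = (pi/2) - (-pi/2) = pi.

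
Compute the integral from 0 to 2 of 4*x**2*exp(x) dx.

Integrate by parts twice (u = x^2, dv = 4*exp(x) dx).
An antiderivative is F(x) = (4*x**2 - 8*x + 8)*exp(x).
Then F(2) - F(0) = (8*exp(2)) - (8) = -8 + 8*exp(2).

-8 + 8*exp(2)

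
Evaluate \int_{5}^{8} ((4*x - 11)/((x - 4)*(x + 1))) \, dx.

log(27/2)

Factor the denominator: x**2 - 3*x - 4 = (x + 1)(x - 4).
Partial fractions: (4*x - 11)/((x - 4)*(x + 1)) = 3/(x + 1) + 1/(x - 4).
An antiderivative is F(x) = log(x - 4) + 3*log(x + 1).
Then F(8) - F(5) = (2*log(2) + 6*log(3)) - (3*log(2) + 3*log(3)) = log(27/2).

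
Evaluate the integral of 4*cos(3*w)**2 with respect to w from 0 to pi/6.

Use the identity cos^2(3*w) = (1 + cos(6*w))/2.
An antiderivative is F(w) = 2*w + sin(6*w)/3.
Then F(pi/6) - F(0) = (pi/3) - (0) = pi/3.

pi/3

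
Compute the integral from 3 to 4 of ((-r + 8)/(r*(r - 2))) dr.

log(81/32)

Factor the denominator: r**2 - 2*r = r(r - 2).
Partial fractions: (-r + 8)/(r*(r - 2)) = -4/r + 3/(r - 2).
An antiderivative is F(r) = -4*log(r) + 3*log(r - 2).
Then F(4) - F(3) = (-log(32)) - (-log(81)) = log(81/32).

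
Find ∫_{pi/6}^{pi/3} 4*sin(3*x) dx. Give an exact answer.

4/3

An antiderivative is F(x) = -4*cos(3*x)/3.
Then F(pi/3) - F(pi/6) = (4/3) - (0) = 4/3.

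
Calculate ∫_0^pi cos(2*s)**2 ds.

pi/2

Use the identity cos^2(2*s) = (1 + cos(4*s))/2.
An antiderivative is F(s) = s/2 + sin(4*s)/8.
Then F(pi) - F(0) = (pi/2) - (0) = pi/2.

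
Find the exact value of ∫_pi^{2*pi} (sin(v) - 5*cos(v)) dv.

-2

An antiderivative is F(v) = -5*sin(v) - cos(v).
Then F(2*pi) - F(pi) = (-1) - (1) = -2.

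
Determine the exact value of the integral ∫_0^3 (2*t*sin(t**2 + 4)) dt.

-cos(13) + cos(4)

Let u = t**2 + 4, so du = 2*t dt. When t = 0, u = 4; when t = 3, u = 13.
The integral becomes ∫ sin(u) du from 4 to 13, with antiderivative -cos(u).
Back in t: F(t) = -cos(t**2 + 4).
Then F(3) - F(0) = (-cos(13)) - (-cos(4)) = -cos(13) + cos(4).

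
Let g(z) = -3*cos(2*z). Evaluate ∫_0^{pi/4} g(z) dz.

-3/2

An antiderivative is F(z) = -3*sin(2*z)/2.
Then F(pi/4) - F(0) = (-3/2) - (0) = -3/2.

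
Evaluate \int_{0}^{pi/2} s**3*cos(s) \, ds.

-3*pi + pi**3/8 + 6

Integrate by parts 3 times (u = s^3, dv = cos(s) ds).
An antiderivative is F(s) = s**3*sin(s) + 3*s**2*cos(s) - 6*s*sin(s) - 6*cos(s).
Then F(pi/2) - F(0) = (pi*(-24 + pi**2)/8) - (-6) = -3*pi + pi**3/8 + 6.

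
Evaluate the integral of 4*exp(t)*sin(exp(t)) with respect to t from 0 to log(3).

Let u = exp(t), so du = exp(t) dt. When t = 0, u = 1; when t = log(3), u = 3.
The integral becomes 4·∫ sin(u) du from 1 to 3, with antiderivative -4*cos(u).
Back in t: F(t) = -4*cos(exp(t)).
Then F(log(3)) - F(0) = (-4*cos(3)) - (-4*cos(1)) = 4*cos(1) - 4*cos(3).

4*cos(1) - 4*cos(3)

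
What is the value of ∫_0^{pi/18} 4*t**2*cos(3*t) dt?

Integrate by parts twice (u = t^2, dv = 4*cos(3*t) dt).
An antiderivative is F(t) = 4*t**2*sin(3*t)/3 + 8*t*cos(3*t)/9 - 8*sin(3*t)/27.
Then F(pi/18) - F(0) = (-4/27 + pi**2/486 + 2*sqrt(3)*pi/81) - (0) = -4/27 + pi**2/486 + 2*sqrt(3)*pi/81.

-4/27 + pi**2/486 + 2*sqrt(3)*pi/81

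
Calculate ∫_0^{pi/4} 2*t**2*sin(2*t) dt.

Integrate by parts twice (u = t^2, dv = 2*sin(2*t) dt).
An antiderivative is F(t) = -t**2*cos(2*t) + t*sin(2*t) + cos(2*t)/2.
Then F(pi/4) - F(0) = (pi/4) - (1/2) = -1/2 + pi/4.

-1/2 + pi/4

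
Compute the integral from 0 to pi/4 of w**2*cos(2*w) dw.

Integrate by parts twice (u = w^2, dv = cos(2*w) dw).
An antiderivative is F(w) = w**2*sin(2*w)/2 + w*cos(2*w)/2 - sin(2*w)/4.
Then F(pi/4) - F(0) = (-1/4 + pi**2/32) - (0) = -1/4 + pi**2/32.

-1/4 + pi**2/32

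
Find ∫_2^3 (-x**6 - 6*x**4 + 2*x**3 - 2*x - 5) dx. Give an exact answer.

By the power rule, an antiderivative is F(x) = -x**7/7 - 6*x**5/5 + x**4/2 - x**2 - 5*x.
Then F(3) - F(2) = (-41127/70) - (-2194/35) = -36739/70.

-36739/70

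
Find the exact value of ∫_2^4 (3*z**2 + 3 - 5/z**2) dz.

243/4

By the power rule, an antiderivative is F(z) = z**3 + 3*z + 5/z.
Then F(4) - F(2) = (309/4) - (33/2) = 243/4.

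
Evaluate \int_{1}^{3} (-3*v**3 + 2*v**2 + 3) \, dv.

-110/3

By the power rule, an antiderivative is F(v) = -3*v**4/4 + 2*v**3/3 + 3*v.
Then F(3) - F(1) = (-135/4) - (35/12) = -110/3.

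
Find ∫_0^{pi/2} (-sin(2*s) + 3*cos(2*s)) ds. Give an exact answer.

-1

An antiderivative is F(s) = 3*sin(2*s)/2 + cos(2*s)/2.
Then F(pi/2) - F(0) = (-1/2) - (1/2) = -1.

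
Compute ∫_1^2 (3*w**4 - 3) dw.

By the power rule, an antiderivative is F(w) = 3*w**5/5 - 3*w.
Then F(2) - F(1) = (66/5) - (-12/5) = 78/5.

78/5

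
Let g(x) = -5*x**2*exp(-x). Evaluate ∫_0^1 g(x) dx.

Integrate by parts twice (u = x^2, dv = -5*exp(-x) dx).
An antiderivative is F(x) = (5*x**2 + 10*x + 10)*exp(-x).
Then F(1) - F(0) = (25*exp(-1)) - (10) = -10 + 25*exp(-1).

-10 + 25*exp(-1)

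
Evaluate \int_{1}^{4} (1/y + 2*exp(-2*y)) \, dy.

(-1 + exp(6) + log(4**exp(8)))*exp(-8)

An antiderivative is F(y) = log(y) - exp(-2*y).
Then F(4) - F(1) = ((-1 + log(4**exp(8)))*exp(-8)) - (-exp(-2)) = (-1 + exp(6) + log(4**exp(8)))*exp(-8).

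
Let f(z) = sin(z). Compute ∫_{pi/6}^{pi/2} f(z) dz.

An antiderivative is F(z) = -cos(z).
Then F(pi/2) - F(pi/6) = (0) - (-sqrt(3)/2) = sqrt(3)/2.

sqrt(3)/2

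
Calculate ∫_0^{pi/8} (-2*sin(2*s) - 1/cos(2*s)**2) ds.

-3/2 + sqrt(2)/2

An antiderivative is F(s) = cos(2*s) - tan(2*s)/2.
Then F(pi/8) - F(0) = (-1/2 + sqrt(2)/2) - (1) = -3/2 + sqrt(2)/2.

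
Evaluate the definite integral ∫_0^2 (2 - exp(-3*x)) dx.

exp(-6)/3 + 11/3

An antiderivative is F(x) = 2*x + exp(-3*x)/3.
Then F(2) - F(0) = (exp(-6)/3 + 4) - (1/3) = exp(-6)/3 + 11/3.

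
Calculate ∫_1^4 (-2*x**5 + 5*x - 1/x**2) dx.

By the power rule, an antiderivative is F(x) = -x**6/3 + 5*x**2/2 + 1/x.
Then F(4) - F(1) = (-15901/12) - (19/6) = -5313/4.

-5313/4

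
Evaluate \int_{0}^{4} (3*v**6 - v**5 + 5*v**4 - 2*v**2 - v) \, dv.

By the power rule, an antiderivative is F(v) = 3*v**7/7 - v**6/6 + v**5 - 2*v**3/3 - v**2/2.
Then F(4) - F(0) = (153560/21) - (0) = 153560/21.

153560/21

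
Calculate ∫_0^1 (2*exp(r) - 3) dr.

An antiderivative is F(r) = -3*r + 2*exp(r).
Then F(1) - F(0) = (-3 + 2*E) - (2) = -5 + 2*E.

-5 + 2*E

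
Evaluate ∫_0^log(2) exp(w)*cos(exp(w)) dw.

Let u = exp(w), so du = exp(w) dw. When w = 0, u = 1; when w = log(2), u = 2.
The integral becomes ∫ cos(u) du from 1 to 2, with antiderivative sin(u).
Back in w: F(w) = sin(exp(w)).
Then F(log(2)) - F(0) = (sin(2)) - (sin(1)) = -sin(1) + sin(2).

-sin(1) + sin(2)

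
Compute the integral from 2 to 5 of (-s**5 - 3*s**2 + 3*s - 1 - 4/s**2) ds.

-13416/5

By the power rule, an antiderivative is F(s) = -s**6/6 - s**3 + 3*s**2/2 - s + 4/s.
Then F(5) - F(2) = (-40438/15) - (-38/3) = -13416/5.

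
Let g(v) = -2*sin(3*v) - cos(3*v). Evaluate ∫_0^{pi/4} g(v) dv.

-sqrt(2)/2 - 2/3

An antiderivative is F(v) = -sin(3*v)/3 + 2*cos(3*v)/3.
Then F(pi/4) - F(0) = (-sqrt(2)/2) - (2/3) = -sqrt(2)/2 - 2/3.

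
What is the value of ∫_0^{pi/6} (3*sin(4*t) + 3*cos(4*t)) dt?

3*sqrt(3)/8 + 9/8

An antiderivative is F(t) = 3*sin(4*t)/4 - 3*cos(4*t)/4.
Then F(pi/6) - F(0) = (3/8 + 3*sqrt(3)/8) - (-3/4) = 3*sqrt(3)/8 + 9/8.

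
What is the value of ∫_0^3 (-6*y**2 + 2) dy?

-48

By the power rule, an antiderivative is F(y) = -2*y**3 + 2*y.
Then F(3) - F(0) = (-48) - (0) = -48.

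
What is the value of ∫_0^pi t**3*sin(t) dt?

pi*(-6 + pi**2)

Integrate by parts 3 times (u = t^3, dv = sin(t) dt).
An antiderivative is F(t) = -t**3*cos(t) + 3*t**2*sin(t) + 6*t*cos(t) - 6*sin(t).
Then F(pi) - F(0) = (pi*(-6 + pi**2)) - (0) = pi*(-6 + pi**2).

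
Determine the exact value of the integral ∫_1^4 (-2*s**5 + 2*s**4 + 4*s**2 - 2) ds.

By the power rule, an antiderivative is F(s) = -s**6/3 + 2*s**5/5 + 4*s**3/3 - 2*s.
Then F(4) - F(1) = (-4392/5) - (-3/5) = -4389/5.

-4389/5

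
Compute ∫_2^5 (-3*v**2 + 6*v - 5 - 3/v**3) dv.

By the power rule, an antiderivative is F(v) = -v**3 + 3*v**2 - 5*v + 3/(2*v**2).
Then F(5) - F(2) = (-3747/50) - (-45/8) = -13863/200.

-13863/200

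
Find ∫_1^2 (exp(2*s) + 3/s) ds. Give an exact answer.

An antiderivative is F(s) = exp(2*s)/2 + 3*log(s).
Then F(2) - F(1) = (log(8) + exp(4)/2) - (exp(2)/2) = -exp(2)/2 + log(8) + exp(4)/2.

-exp(2)/2 + log(8) + exp(4)/2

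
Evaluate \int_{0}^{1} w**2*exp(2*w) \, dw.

-1/4 + exp(2)/4

Integrate by parts twice (u = w^2, dv = exp(2*w) dw).
An antiderivative is F(w) = (2*w**2 - 2*w + 1)*exp(2*w)/4.
Then F(1) - F(0) = (exp(2)/4) - (1/4) = -1/4 + exp(2)/4.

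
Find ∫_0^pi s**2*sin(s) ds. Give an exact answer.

Integrate by parts twice (u = s^2, dv = sin(s) ds).
An antiderivative is F(s) = -s**2*cos(s) + 2*s*sin(s) + 2*cos(s).
Then F(pi) - F(0) = (-2 + pi**2) - (2) = -4 + pi**2.

-4 + pi**2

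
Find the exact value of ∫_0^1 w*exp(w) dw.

Integrate by parts once (u = w, dv = exp(w) dw).
An antiderivative is F(w) = (w - 1)*exp(w).
Then F(1) - F(0) = (0) - (-1) = 1.

1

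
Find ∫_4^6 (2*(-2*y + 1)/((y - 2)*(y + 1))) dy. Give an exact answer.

Factor the denominator: y**2 - y - 2 = (y + 1)(y - 2).
Partial fractions: 2*(-2*y + 1)/((y - 2)*(y + 1)) = -2/(y + 1) - 2/(y - 2).
An antiderivative is F(y) = -2*log(y - 2) - 2*log(y + 1).
Then F(6) - F(4) = (-2*log(7) - 4*log(2)) - (-log(100)) = -2*log(7) - 2*log(2) + 2*log(5).

-2*log(7) - 2*log(2) + 2*log(5)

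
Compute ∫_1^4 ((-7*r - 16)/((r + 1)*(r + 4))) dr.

-9*log(2) + log(5)

Factor the denominator: r**2 + 5*r + 4 = (r + 4)(r + 1).
Partial fractions: (-7*r - 16)/((r + 1)*(r + 4)) = -4/(r + 4) - 3/(r + 1).
An antiderivative is F(r) = -3*log(r + 1) - 4*log(r + 4).
Then F(4) - F(1) = (-12*log(2) - 3*log(5)) - (-4*log(5) - 3*log(2)) = -9*log(2) + log(5).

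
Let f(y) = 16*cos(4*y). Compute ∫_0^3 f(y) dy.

Let u = 4*y, so du = 4 dy. When y = 0, u = 0; when y = 3, u = 12.
The integral becomes 4·∫ cos(u) du from 0 to 12, with antiderivative 4*sin(u).
Back in y: F(y) = 4*sin(4*y).
Then F(3) - F(0) = (4*sin(12)) - (0) = 4*sin(12).

4*sin(12)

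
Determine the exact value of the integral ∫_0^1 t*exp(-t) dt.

1 - 2*exp(-1)

Integrate by parts once (u = t, dv = exp(-t) dt).
An antiderivative is F(t) = (-t - 1)*exp(-t).
Then F(1) - F(0) = (-2*exp(-1)) - (-1) = 1 - 2*exp(-1).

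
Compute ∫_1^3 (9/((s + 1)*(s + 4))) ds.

-3*log(7) + 3*log(2) + 3*log(5)

Factor the denominator: s**2 + 5*s + 4 = (s + 4)(s + 1).
Partial fractions: 9/((s + 1)*(s + 4)) = -3/(s + 4) + 3/(s + 1).
An antiderivative is F(s) = 3*log(s + 1) - 3*log(s + 4).
Then F(3) - F(1) = (-3*log(7) + 6*log(2)) - (-3*log(5) + 3*log(2)) = -3*log(7) + 3*log(2) + 3*log(5).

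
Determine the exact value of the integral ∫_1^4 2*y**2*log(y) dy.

Integrate by parts once (u = ln y, dv = 2*y**2 dy).
An antiderivative is F(y) = 2*y**3*(3*log(y) - 1)/9.
Then F(4) - F(1) = (-128/9 + 256*log(2)/3) - (-2/9) = -14 + 256*log(2)/3.

-14 + 256*log(2)/3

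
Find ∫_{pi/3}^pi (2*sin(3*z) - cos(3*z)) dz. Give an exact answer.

0

An antiderivative is F(z) = -sin(3*z)/3 - 2*cos(3*z)/3.
Then F(pi) - F(pi/3) = (2/3) - (2/3) = 0.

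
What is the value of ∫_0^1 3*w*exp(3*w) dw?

1/3 + 2*exp(3)/3

Integrate by parts once (u = w, dv = 3*exp(3*w) dw).
An antiderivative is F(w) = (3*w - 1)*exp(3*w)/3.
Then F(1) - F(0) = (2*exp(3)/3) - (-1/3) = 1/3 + 2*exp(3)/3.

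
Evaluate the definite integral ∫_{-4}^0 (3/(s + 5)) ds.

3*log(5)

An antiderivative is F(s) = 3*log(s + 5).
Then F(0) - F(-4) = (3*log(5)) - (0) = 3*log(5).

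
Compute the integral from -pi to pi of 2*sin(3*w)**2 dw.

Use the identity sin^2(3*w) = (1 - cos(6*w))/2.
An antiderivative is F(w) = w - sin(6*w)/6.
Then F(pi) - F(-pi) = (pi) - (-pi) = 2*pi.

2*pi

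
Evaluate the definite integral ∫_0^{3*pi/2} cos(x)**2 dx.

3*pi/4

Use the identity cos^2(x) = (1 + cos(2*x))/2.
An antiderivative is F(x) = x/2 + sin(2*x)/4.
Then F(3*pi/2) - F(0) = (3*pi/4) - (0) = 3*pi/4.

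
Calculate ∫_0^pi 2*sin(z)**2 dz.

Use the identity sin^2(z) = (1 - cos(2*z))/2.
An antiderivative is F(z) = z - sin(2*z)/2.
Then F(pi) - F(0) = (pi) - (0) = pi.

pi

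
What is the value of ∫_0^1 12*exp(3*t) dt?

-4 + 4*exp(3)

Let u = 3*t, so du = 3 dt. When t = 0, u = 0; when t = 1, u = 3.
The integral becomes 4·∫ exp(u) du from 0 to 3, with antiderivative 4*exp(u).
Back in t: F(t) = 4*exp(3*t).
Then F(1) - F(0) = (4*exp(3)) - (4) = -4 + 4*exp(3).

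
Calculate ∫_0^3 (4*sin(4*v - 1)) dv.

Let u = 4*v - 1, so du = 4 dv. When v = 0, u = -1; when v = 3, u = 11.
The integral becomes ∫ sin(u) du from -1 to 11, with antiderivative -cos(u).
Back in v: F(v) = -cos(4*v - 1).
Then F(3) - F(0) = (-cos(11)) - (-cos(1)) = -cos(11) + cos(1).

-cos(11) + cos(1)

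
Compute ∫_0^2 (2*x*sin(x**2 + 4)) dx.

Let u = x**2 + 4, so du = 2*x dx. When x = 0, u = 4; when x = 2, u = 8.
The integral becomes ∫ sin(u) du from 4 to 8, with antiderivative -cos(u).
Back in x: F(x) = -cos(x**2 + 4).
Then F(2) - F(0) = (-cos(8)) - (-cos(4)) = cos(4) - cos(8).

cos(4) - cos(8)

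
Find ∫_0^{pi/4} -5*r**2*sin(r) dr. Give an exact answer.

-5*sqrt(2) - 5*sqrt(2)*pi/4 + 5*sqrt(2)*pi**2/32 + 10

Integrate by parts twice (u = r^2, dv = -5*sin(r) dr).
An antiderivative is F(r) = 5*r**2*cos(r) - 10*r*sin(r) - 10*cos(r).
Then F(pi/4) - F(0) = (5*sqrt(2)*(-32 - 8*pi + pi**2)/32) - (-10) = -5*sqrt(2) - 5*sqrt(2)*pi/4 + 5*sqrt(2)*pi**2/32 + 10.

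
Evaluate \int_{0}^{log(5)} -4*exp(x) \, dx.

-16

An antiderivative is F(x) = -4*exp(x).
Then F(log(5)) - F(0) = (-20) - (-4) = -16.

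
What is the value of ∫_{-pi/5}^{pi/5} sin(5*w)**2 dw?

Use the identity sin^2(5*w) = (1 - cos(10*w))/2.
An antiderivative is F(w) = w/2 - sin(10*w)/20.
Then F(pi/5) - F(-pi/5) = (pi/10) - (-pi/10) = pi/5.

pi/5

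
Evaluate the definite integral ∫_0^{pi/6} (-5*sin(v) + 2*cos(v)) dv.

-4 + 5*sqrt(3)/2

An antiderivative is F(v) = 2*sin(v) + 5*cos(v).
Then F(pi/6) - F(0) = (1 + 5*sqrt(3)/2) - (5) = -4 + 5*sqrt(3)/2.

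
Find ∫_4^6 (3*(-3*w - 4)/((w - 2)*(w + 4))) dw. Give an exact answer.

Factor the denominator: w**2 + 2*w - 8 = (w + 4)(w - 2).
Partial fractions: 3*(-3*w - 4)/((w - 2)*(w + 4)) = -4/(w + 4) - 5/(w - 2).
An antiderivative is F(w) = -5*log(w - 2) - 4*log(w + 4).
Then F(6) - F(4) = (-14*log(2) - 4*log(5)) - (-17*log(2)) = -4*log(5) + 3*log(2).

-4*log(5) + 3*log(2)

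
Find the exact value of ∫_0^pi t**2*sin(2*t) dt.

Integrate by parts twice (u = t^2, dv = sin(2*t) dt).
An antiderivative is F(t) = -t**2*cos(2*t)/2 + t*sin(2*t)/2 + cos(2*t)/4.
Then F(pi) - F(0) = (1/4 - pi**2/2) - (1/4) = -pi**2/2.

-pi**2/2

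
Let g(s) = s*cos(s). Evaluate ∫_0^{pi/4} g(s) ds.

Integrate by parts once (u = s, dv = cos(s) ds).
An antiderivative is F(s) = s*sin(s) + cos(s).
Then F(pi/4) - F(0) = (sqrt(2)*(pi + 4)/8) - (1) = -1 + sqrt(2)*pi/8 + sqrt(2)/2.

-1 + sqrt(2)*pi/8 + sqrt(2)/2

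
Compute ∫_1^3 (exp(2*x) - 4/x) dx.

-log(81) - exp(2)/2 + exp(6)/2

An antiderivative is F(x) = exp(2*x)/2 - 4*log(x).
Then F(3) - F(1) = (-log(81) + exp(6)/2) - (exp(2)/2) = -log(81) - exp(2)/2 + exp(6)/2.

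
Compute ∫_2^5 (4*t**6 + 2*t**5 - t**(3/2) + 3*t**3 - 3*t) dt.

-10*sqrt(5) + 8*sqrt(2)/5 + 1405095/28

By the power rule, an antiderivative is F(t) = 4*t**7/7 + t**6/3 - 2*t**(5/2)/5 + 3*t**4/4 - 3*t**2/2.
Then F(5) - F(2) = (4223725/84 - 10*sqrt(5)) - (2110/21 - 8*sqrt(2)/5) = -10*sqrt(5) + 8*sqrt(2)/5 + 1405095/28.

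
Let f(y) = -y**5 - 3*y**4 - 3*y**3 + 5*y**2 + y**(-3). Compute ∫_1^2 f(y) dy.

By the power rule, an antiderivative is F(y) = -y**6/6 - 3*y**5/5 - 3*y**4/4 + 5*y**3/3 - 1/(2*y**2).
Then F(2) - F(1) = (-3439/120) - (-7/20) = -3397/120.

-3397/120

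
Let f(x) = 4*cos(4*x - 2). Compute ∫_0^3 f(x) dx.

sin(10) + sin(2)

Let u = 4*x - 2, so du = 4 dx. When x = 0, u = -2; when x = 3, u = 10.
The integral becomes ∫ cos(u) du from -2 to 10, with antiderivative sin(u).
Back in x: F(x) = sin(4*x - 2).
Then F(3) - F(0) = (sin(10)) - (-sin(2)) = sin(10) + sin(2).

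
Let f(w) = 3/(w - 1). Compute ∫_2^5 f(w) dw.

log(64)

An antiderivative is F(w) = 3*log(w - 1).
Then F(5) - F(2) = (log(64)) - (0) = log(64).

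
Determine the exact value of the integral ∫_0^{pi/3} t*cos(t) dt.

-1/2 + sqrt(3)*pi/6

Integrate by parts once (u = t, dv = cos(t) dt).
An antiderivative is F(t) = t*sin(t) + cos(t).
Then F(pi/3) - F(0) = (1/2 + sqrt(3)*pi/6) - (1) = -1/2 + sqrt(3)*pi/6.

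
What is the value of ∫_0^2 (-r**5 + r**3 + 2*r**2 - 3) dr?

By the power rule, an antiderivative is F(r) = -r**6/6 + r**4/4 + 2*r**3/3 - 3*r.
Then F(2) - F(0) = (-22/3) - (0) = -22/3.

-22/3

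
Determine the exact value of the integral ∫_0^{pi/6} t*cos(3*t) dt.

Integrate by parts once (u = t, dv = cos(3*t) dt).
An antiderivative is F(t) = t*sin(3*t)/3 + cos(3*t)/9.
Then F(pi/6) - F(0) = (pi/18) - (1/9) = -1/9 + pi/18.

-1/9 + pi/18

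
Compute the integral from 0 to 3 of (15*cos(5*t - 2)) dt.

Let u = 5*t - 2, so du = 5 dt. When t = 0, u = -2; when t = 3, u = 13.
The integral becomes 3·∫ cos(u) du from -2 to 13, with antiderivative 3*sin(u).
Back in t: F(t) = 3*sin(5*t - 2).
Then F(3) - F(0) = (3*sin(13)) - (-3*sin(2)) = 3*sin(13) + 3*sin(2).

3*sin(13) + 3*sin(2)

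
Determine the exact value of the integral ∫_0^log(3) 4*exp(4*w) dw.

80

Let u = exp(w), so du = exp(w) dw. When w = 0, u = 1; when w = log(3), u = 3.
The integral becomes 4·∫ u**3 du from 1 to 3, with antiderivative u**4.
Back in w: F(w) = exp(4*w).
Then F(log(3)) - F(0) = (81) - (1) = 80.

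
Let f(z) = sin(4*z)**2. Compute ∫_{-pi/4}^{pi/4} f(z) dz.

pi/4

Use the identity sin^2(4*z) = (1 - cos(8*z))/2.
An antiderivative is F(z) = z/2 - sin(8*z)/16.
Then F(pi/4) - F(-pi/4) = (pi/8) - (-pi/8) = pi/4.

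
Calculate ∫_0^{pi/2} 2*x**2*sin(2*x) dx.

-1 + pi**2/4

Integrate by parts twice (u = x^2, dv = 2*sin(2*x) dx).
An antiderivative is F(x) = -x**2*cos(2*x) + x*sin(2*x) + cos(2*x)/2.
Then F(pi/2) - F(0) = (-1/2 + pi**2/4) - (1/2) = -1 + pi**2/4.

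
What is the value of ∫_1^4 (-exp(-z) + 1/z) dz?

An antiderivative is F(z) = log(z) + exp(-z).
Then F(4) - F(1) = ((1 + log(4**exp(4)))*exp(-4)) - (exp(-1)) = (-exp(3) + 1 + log(4**exp(4)))*exp(-4).

(-exp(3) + 1 + log(4**exp(4)))*exp(-4)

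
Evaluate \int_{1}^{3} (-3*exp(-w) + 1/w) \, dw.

An antiderivative is F(w) = log(w) + 3*exp(-w).
Then F(3) - F(1) = (3*exp(-3) + log(3)) - (3*exp(-1)) = -3*exp(-1) + 3*exp(-3) + log(3).

-3*exp(-1) + 3*exp(-3) + log(3)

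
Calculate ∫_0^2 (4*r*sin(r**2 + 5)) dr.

2*cos(5) - 2*cos(9)

Let u = r**2 + 5, so du = 2*r dr. When r = 0, u = 5; when r = 2, u = 9.
The integral becomes 2·∫ sin(u) du from 5 to 9, with antiderivative -2*cos(u).
Back in r: F(r) = -2*cos(r**2 + 5).
Then F(2) - F(0) = (-2*cos(9)) - (-2*cos(5)) = 2*cos(5) - 2*cos(9).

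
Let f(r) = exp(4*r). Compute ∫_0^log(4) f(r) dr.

Let u = exp(r), so du = exp(r) dr. When r = 0, u = 1; when r = log(4), u = 4.
The integral becomes ∫ u**3 du from 1 to 4, with antiderivative u**4/4.
Back in r: F(r) = exp(4*r)/4.
Then F(log(4)) - F(0) = (64) - (1/4) = 255/4.

255/4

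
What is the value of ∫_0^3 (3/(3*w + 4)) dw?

Let u = 3*w + 4, so du = 3 dw. When w = 0, u = 4; when w = 3, u = 13.
The integral becomes ∫ 1/u du from 4 to 13, with antiderivative log(u).
Back in w: F(w) = log(3*w + 4).
Then F(3) - F(0) = (log(13)) - (log(4)) = log(13/4).

log(13/4)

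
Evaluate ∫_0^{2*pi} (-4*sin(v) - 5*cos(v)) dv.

An antiderivative is F(v) = -5*sin(v) + 4*cos(v).
Then F(2*pi) - F(0) = (4) - (4) = 0.

0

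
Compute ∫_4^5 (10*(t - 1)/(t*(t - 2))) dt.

Factor the denominator: t**2 - 2*t = t(t - 2).
Partial fractions: 10*(t - 1)/(t*(t - 2)) = 5/t + 5/(t - 2).
An antiderivative is F(t) = 5*log(t) + 5*log(t - 2).
Then F(5) - F(4) = (5*log(3) + 5*log(5)) - (15*log(2)) = -15*log(2) + 5*log(3) + 5*log(5).

-15*log(2) + 5*log(3) + 5*log(5)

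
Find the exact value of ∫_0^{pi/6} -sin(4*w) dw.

An antiderivative is F(w) = cos(4*w)/4.
Then F(pi/6) - F(0) = (-1/8) - (1/4) = -3/8.

-3/8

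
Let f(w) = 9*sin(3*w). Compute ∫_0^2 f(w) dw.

Let u = 3*w, so du = 3 dw. When w = 0, u = 0; when w = 2, u = 6.
The integral becomes 3·∫ sin(u) du from 0 to 6, with antiderivative -3*cos(u).
Back in w: F(w) = -3*cos(3*w).
Then F(2) - F(0) = (-3*cos(6)) - (-3) = 3 - 3*cos(6).

3 - 3*cos(6)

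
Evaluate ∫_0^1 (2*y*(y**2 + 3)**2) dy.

37/3

Let u = y**2 + 3, so du = 2*y dy. When y = 0, u = 3; when y = 1, u = 4.
The integral becomes ∫ u**2 du from 3 to 4, with antiderivative u**3/3.
Back in y: F(y) = (y**2 + 3)**3/3.
Then F(1) - F(0) = (64/3) - (9) = 37/3.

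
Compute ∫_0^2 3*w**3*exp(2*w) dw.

Integrate by parts 3 times (u = w^3, dv = 3*exp(2*w) dw).
An antiderivative is F(w) = (12*w**3 - 18*w**2 + 18*w - 9)*exp(2*w)/8.
Then F(2) - F(0) = (51*exp(4)/8) - (-9/8) = 9/8 + 51*exp(4)/8.

9/8 + 51*exp(4)/8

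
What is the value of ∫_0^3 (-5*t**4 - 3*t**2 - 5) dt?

By the power rule, an antiderivative is F(t) = -t**5 - t**3 - 5*t.
Then F(3) - F(0) = (-285) - (0) = -285.

-285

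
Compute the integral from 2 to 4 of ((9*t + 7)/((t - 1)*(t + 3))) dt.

-5*log(5) + 4*log(3) + 5*log(7)

Factor the denominator: t**2 + 2*t - 3 = (t + 3)(t - 1).
Partial fractions: (9*t + 7)/((t - 1)*(t + 3)) = 5/(t + 3) + 4/(t - 1).
An antiderivative is F(t) = 4*log(t - 1) + 5*log(t + 3).
Then F(4) - F(2) = (4*log(3) + 5*log(7)) - (5*log(5)) = -5*log(5) + 4*log(3) + 5*log(7).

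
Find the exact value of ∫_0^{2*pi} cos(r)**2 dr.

pi

Use the identity cos^2(r) = (1 + cos(2*r))/2.
An antiderivative is F(r) = r/2 + sin(2*r)/4.
Then F(2*pi) - F(0) = (pi) - (0) = pi.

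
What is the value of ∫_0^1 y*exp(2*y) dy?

Integrate by parts once (u = y, dv = exp(2*y) dy).
An antiderivative is F(y) = (2*y - 1)*exp(2*y)/4.
Then F(1) - F(0) = (exp(2)/4) - (-1/4) = 1/4 + exp(2)/4.

1/4 + exp(2)/4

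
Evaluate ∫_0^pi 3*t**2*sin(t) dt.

Integrate by parts twice (u = t^2, dv = 3*sin(t) dt).
An antiderivative is F(t) = -3*t**2*cos(t) + 6*t*sin(t) + 6*cos(t).
Then F(pi) - F(0) = (-6 + 3*pi**2) - (6) = -12 + 3*pi**2.

-12 + 3*pi**2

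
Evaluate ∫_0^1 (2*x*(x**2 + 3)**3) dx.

Let u = x**2 + 3, so du = 2*x dx. When x = 0, u = 3; when x = 1, u = 4.
The integral becomes ∫ u**3 du from 3 to 4, with antiderivative u**4/4.
Back in x: F(x) = (x**2 + 3)**4/4.
Then F(1) - F(0) = (64) - (81/4) = 175/4.

175/4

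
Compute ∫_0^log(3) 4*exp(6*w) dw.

1456/3

Let u = exp(w), so du = exp(w) dw. When w = 0, u = 1; when w = log(3), u = 3.
The integral becomes 4·∫ u**5 du from 1 to 3, with antiderivative 2*u**6/3.
Back in w: F(w) = 2*exp(6*w)/3.
Then F(log(3)) - F(0) = (486) - (2/3) = 1456/3.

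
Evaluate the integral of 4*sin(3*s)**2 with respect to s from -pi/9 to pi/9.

-sqrt(3)/3 + 4*pi/9

Use the identity sin^2(3*s) = (1 - cos(6*s))/2.
An antiderivative is F(s) = 2*s - sin(6*s)/3.
Then F(pi/9) - F(-pi/9) = (-sqrt(3)/6 + 2*pi/9) - (-2*pi/9 + sqrt(3)/6) = -sqrt(3)/3 + 4*pi/9.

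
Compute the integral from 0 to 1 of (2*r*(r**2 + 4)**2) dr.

Let u = r**2 + 4, so du = 2*r dr. When r = 0, u = 4; when r = 1, u = 5.
The integral becomes ∫ u**2 du from 4 to 5, with antiderivative u**3/3.
Back in r: F(r) = (r**2 + 4)**3/3.
Then F(1) - F(0) = (125/3) - (64/3) = 61/3.

61/3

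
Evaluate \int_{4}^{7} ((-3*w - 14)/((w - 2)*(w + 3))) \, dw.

-3*log(5) - log(7) + 5*log(2)

Factor the denominator: w**2 + w - 6 = (w + 3)(w - 2).
Partial fractions: (-3*w - 14)/((w - 2)*(w + 3)) = 1/(w + 3) - 4/(w - 2).
An antiderivative is F(w) = -4*log(w - 2) + log(w + 3).
Then F(7) - F(4) = (-3*log(5) + log(2)) - (log(7/16)) = -3*log(5) - log(7) + 5*log(2).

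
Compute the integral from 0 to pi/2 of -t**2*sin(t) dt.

Integrate by parts twice (u = t^2, dv = -sin(t) dt).
An antiderivative is F(t) = t**2*cos(t) - 2*t*sin(t) - 2*cos(t).
Then F(pi/2) - F(0) = (-pi) - (-2) = 2 - pi.

2 - pi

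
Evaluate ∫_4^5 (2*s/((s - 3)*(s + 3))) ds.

Factor the denominator: s**2 - 9 = (s + 3)(s - 3).
Partial fractions: 2*s/((s - 3)*(s + 3)) = 1/(s + 3) + 1/(s - 3).
An antiderivative is F(s) = log(s - 3) + log(s + 3).
Then F(5) - F(4) = (log(16)) - (log(7)) = log(16/7).

log(16/7)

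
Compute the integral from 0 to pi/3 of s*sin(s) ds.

-pi/6 + sqrt(3)/2

Integrate by parts once (u = s, dv = sin(s) ds).
An antiderivative is F(s) = -s*cos(s) + sin(s).
Then F(pi/3) - F(0) = (-pi/6 + sqrt(3)/2) - (0) = -pi/6 + sqrt(3)/2.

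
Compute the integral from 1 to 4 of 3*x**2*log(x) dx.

-21 + 128*log(2)

Integrate by parts once (u = ln x, dv = 3*x**2 dx).
An antiderivative is F(x) = x**3*(3*log(x) - 1)/3.
Then F(4) - F(1) = (-64/3 + 128*log(2)) - (-1/3) = -21 + 128*log(2).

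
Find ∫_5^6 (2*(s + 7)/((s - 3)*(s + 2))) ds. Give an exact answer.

-10*log(2) + 2*log(7) + 4*log(3)

Factor the denominator: s**2 - s - 6 = (s + 2)(s - 3).
Partial fractions: 2*(s + 7)/((s - 3)*(s + 2)) = -2/(s + 2) + 4/(s - 3).
An antiderivative is F(s) = 4*log(s - 3) - 2*log(s + 2).
Then F(6) - F(5) = (log(81/64)) - (log(16/49)) = -10*log(2) + 2*log(7) + 4*log(3).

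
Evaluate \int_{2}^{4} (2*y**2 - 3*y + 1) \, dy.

64/3

By the power rule, an antiderivative is F(y) = 2*y**3/3 - 3*y**2/2 + y.
Then F(4) - F(2) = (68/3) - (4/3) = 64/3.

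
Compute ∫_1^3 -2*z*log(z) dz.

4 - 9*log(3)

Integrate by parts once (u = ln z, dv = -2*z dz).
An antiderivative is F(z) = -z**2*(2*log(z) - 1)/2.
Then F(3) - F(1) = (9/2 - 9*log(3)) - (1/2) = 4 - 9*log(3).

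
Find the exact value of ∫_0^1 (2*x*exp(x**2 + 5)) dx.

-exp(5) + exp(6)

Let u = x**2 + 5, so du = 2*x dx. When x = 0, u = 5; when x = 1, u = 6.
The integral becomes ∫ exp(u) du from 5 to 6, with antiderivative exp(u).
Back in x: F(x) = exp(x**2 + 5).
Then F(1) - F(0) = (exp(6)) - (exp(5)) = -exp(5) + exp(6).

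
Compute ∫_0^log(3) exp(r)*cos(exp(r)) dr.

-sin(1) + sin(3)

Let u = exp(r), so du = exp(r) dr. When r = 0, u = 1; when r = log(3), u = 3.
The integral becomes ∫ cos(u) du from 1 to 3, with antiderivative sin(u).
Back in r: F(r) = sin(exp(r)).
Then F(log(3)) - F(0) = (sin(3)) - (sin(1)) = -sin(1) + sin(3).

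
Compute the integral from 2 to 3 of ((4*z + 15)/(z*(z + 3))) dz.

-6*log(2) + log(5) + 4*log(3)

Factor the denominator: z**2 + 3*z = (z + 3)z.
Partial fractions: (4*z + 15)/(z*(z + 3)) = -1/(z + 3) + 5/z.
An antiderivative is F(z) = 5*log(z) - log(z + 3).
Then F(3) - F(2) = (log(81/2)) - (log(32/5)) = -6*log(2) + log(5) + 4*log(3).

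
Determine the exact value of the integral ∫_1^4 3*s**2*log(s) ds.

Integrate by parts once (u = ln s, dv = 3*s**2 ds).
An antiderivative is F(s) = s**3*(3*log(s) - 1)/3.
Then F(4) - F(1) = (-64/3 + 128*log(2)) - (-1/3) = -21 + 128*log(2).

-21 + 128*log(2)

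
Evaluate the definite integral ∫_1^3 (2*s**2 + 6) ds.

88/3

By the power rule, an antiderivative is F(s) = 2*s**3/3 + 6*s.
Then F(3) - F(1) = (36) - (20/3) = 88/3.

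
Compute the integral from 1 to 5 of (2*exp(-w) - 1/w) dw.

An antiderivative is F(w) = -log(w) - 2*exp(-w).
Then F(5) - F(1) = (-log(5) - 2*exp(-5)) - (-2*exp(-1)) = -log(5) - 2*exp(-5) + 2*exp(-1).

-log(5) - 2*exp(-5) + 2*exp(-1)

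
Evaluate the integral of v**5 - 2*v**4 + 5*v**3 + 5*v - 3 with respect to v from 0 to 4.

By the power rule, an antiderivative is F(v) = v**6/6 - 2*v**5/5 + 5*v**4/4 + 5*v**2/2 - 3*v.
Then F(4) - F(0) = (9316/15) - (0) = 9316/15.

9316/15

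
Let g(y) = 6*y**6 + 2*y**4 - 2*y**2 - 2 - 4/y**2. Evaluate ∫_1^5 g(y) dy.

7152512/105

By the power rule, an antiderivative is F(y) = 6*y**7/7 + 2*y**5/5 - 2*y**3/3 - 2*y + 4/y.
Then F(5) - F(1) = (7152784/105) - (272/105) = 7152512/105.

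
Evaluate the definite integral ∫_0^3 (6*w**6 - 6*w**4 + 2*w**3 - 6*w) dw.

111753/70

By the power rule, an antiderivative is F(w) = 6*w**7/7 - 6*w**5/5 + w**4/2 - 3*w**2.
Then F(3) - F(0) = (111753/70) - (0) = 111753/70.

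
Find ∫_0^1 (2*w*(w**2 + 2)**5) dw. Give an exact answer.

665/6

Let u = w**2 + 2, so du = 2*w dw. When w = 0, u = 2; when w = 1, u = 3.
The integral becomes ∫ u**5 du from 2 to 3, with antiderivative u**6/6.
Back in w: F(w) = (w**2 + 2)**6/6.
Then F(1) - F(0) = (243/2) - (32/3) = 665/6.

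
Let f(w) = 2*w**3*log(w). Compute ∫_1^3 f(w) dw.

-10 + 81*log(3)/2

Integrate by parts once (u = ln w, dv = 2*w**3 dw).
An antiderivative is F(w) = w**4*(4*log(w) - 1)/8.
Then F(3) - F(1) = (-81/8 + 81*log(3)/2) - (-1/8) = -10 + 81*log(3)/2.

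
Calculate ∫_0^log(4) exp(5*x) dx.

1023/5

Let u = exp(x), so du = exp(x) dx. When x = 0, u = 1; when x = log(4), u = 4.
The integral becomes ∫ u**4 du from 1 to 4, with antiderivative u**5/5.
Back in x: F(x) = exp(5*x)/5.
Then F(log(4)) - F(0) = (1024/5) - (1/5) = 1023/5.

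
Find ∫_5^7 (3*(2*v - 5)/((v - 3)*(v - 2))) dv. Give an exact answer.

Factor the denominator: v**2 - 5*v + 6 = (v - 2)(v - 3).
Partial fractions: 3*(2*v - 5)/((v - 3)*(v - 2)) = 3/(v - 2) + 3/(v - 3).
An antiderivative is F(v) = 3*log(v - 3) + 3*log(v - 2).
Then F(7) - F(5) = (6*log(2) + 3*log(5)) - (3*log(2) + 3*log(3)) = -3*log(3) + 3*log(2) + 3*log(5).

-3*log(3) + 3*log(2) + 3*log(5)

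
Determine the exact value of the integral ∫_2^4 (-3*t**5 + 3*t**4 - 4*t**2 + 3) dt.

-22342/15

By the power rule, an antiderivative is F(t) = -t**6/2 + 3*t**5/5 - 4*t**3/3 + 3*t.
Then F(4) - F(2) = (-22604/15) - (-262/15) = -22342/15.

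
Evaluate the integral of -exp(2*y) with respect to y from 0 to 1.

1/2 - exp(2)/2

An antiderivative is F(y) = -exp(2*y)/2.
Then F(1) - F(0) = (-exp(2)/2) - (-1/2) = 1/2 - exp(2)/2.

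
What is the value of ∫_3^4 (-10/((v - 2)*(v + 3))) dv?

Factor the denominator: v**2 + v - 6 = (v + 3)(v - 2).
Partial fractions: -10/((v - 2)*(v + 3)) = 2/(v + 3) - 2/(v - 2).
An antiderivative is F(v) = -2*log(v - 2) + 2*log(v + 3).
Then F(4) - F(3) = (log(49/4)) - (log(36)) = -4*log(2) - 2*log(3) + 2*log(7).

-4*log(2) - 2*log(3) + 2*log(7)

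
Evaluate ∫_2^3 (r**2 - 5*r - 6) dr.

-73/6

By the power rule, an antiderivative is F(r) = r**3/3 - 5*r**2/2 - 6*r.
Then F(3) - F(2) = (-63/2) - (-58/3) = -73/6.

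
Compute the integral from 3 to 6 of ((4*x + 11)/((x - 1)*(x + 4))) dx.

-log(7) - 2*log(2) + 4*log(5)

Factor the denominator: x**2 + 3*x - 4 = (x + 4)(x - 1).
Partial fractions: (4*x + 11)/((x - 1)*(x + 4)) = 1/(x + 4) + 3/(x - 1).
An antiderivative is F(x) = 3*log(x - 1) + log(x + 4).
Then F(6) - F(3) = (log(2) + 4*log(5)) - (log(56)) = -log(7) - 2*log(2) + 4*log(5).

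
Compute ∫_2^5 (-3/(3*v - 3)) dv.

An antiderivative is F(v) = -log(3*v - 3).
Then F(5) - F(2) = (-log(12)) - (-log(3)) = -log(4).

-log(4)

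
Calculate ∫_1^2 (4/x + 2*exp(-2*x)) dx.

An antiderivative is F(x) = 4*log(x) - exp(-2*x).
Then F(2) - F(1) = (-exp(-4) + 4*log(2)) - (-exp(-2)) = -exp(-4) + exp(-2) + 4*log(2).

-exp(-4) + exp(-2) + 4*log(2)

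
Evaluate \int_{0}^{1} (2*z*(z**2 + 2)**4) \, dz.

211/5

Let u = z**2 + 2, so du = 2*z dz. When z = 0, u = 2; when z = 1, u = 3.
The integral becomes ∫ u**4 du from 2 to 3, with antiderivative u**5/5.
Back in z: F(z) = (z**2 + 2)**5/5.
Then F(1) - F(0) = (243/5) - (32/5) = 211/5.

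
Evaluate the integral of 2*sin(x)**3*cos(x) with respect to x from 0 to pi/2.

1/2

Let u = sin(x), so du = cos(x) dx. When x = 0, u = 0; when x = pi/2, u = 1.
The integral becomes 2·∫ u**3 du from 0 to 1, with antiderivative u**4/2.
Back in x: F(x) = sin(x)**4/2.
Then F(pi/2) - F(0) = (1/2) - (0) = 1/2.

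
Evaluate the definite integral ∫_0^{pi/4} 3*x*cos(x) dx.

Integrate by parts once (u = x, dv = 3*cos(x) dx).
An antiderivative is F(x) = 3*x*sin(x) + 3*cos(x).
Then F(pi/4) - F(0) = (3*sqrt(2)*(pi + 4)/8) - (3) = -3 + 3*sqrt(2)*pi/8 + 3*sqrt(2)/2.

-3 + 3*sqrt(2)*pi/8 + 3*sqrt(2)/2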